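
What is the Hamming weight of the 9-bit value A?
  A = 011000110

011000110
1-bits at positions (from bit 0 = LSB): 1, 2, 6, 7
Count = 4

Answer: 4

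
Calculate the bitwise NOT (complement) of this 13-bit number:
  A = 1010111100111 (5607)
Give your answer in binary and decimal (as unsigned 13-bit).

Flip each bit (0->1, 1->0):
  1010111100111
  0101000011000

Answer: 0101000011000 (2584)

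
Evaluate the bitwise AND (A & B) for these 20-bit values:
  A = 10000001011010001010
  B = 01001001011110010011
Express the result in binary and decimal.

Apply & to each column (1 only where both bits are 1):
  10000001011010001010
& 01001001011110010011
----------------------
  00000001011010000010

Answer: 00000001011010000010 (5762)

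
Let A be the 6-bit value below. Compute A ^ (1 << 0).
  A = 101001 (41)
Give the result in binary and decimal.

Mask = 1 << 0 = 000001
Bit 0 of A is 1; XOR with the mask flips it to 0.
  101001
^ 000001
--------
  101000

Answer: 101000 (40)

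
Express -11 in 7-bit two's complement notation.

1. Binary of +11:  0001011
2. Invert bits:     1110100
3. Add 1:           1110101

Answer: 1110101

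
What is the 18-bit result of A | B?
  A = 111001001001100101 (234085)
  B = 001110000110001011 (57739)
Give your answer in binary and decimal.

Apply | to each column (1 where either bit is 1):
  111001001001100101
| 001110000110001011
--------------------
  111111001111101111

Answer: 111111001111101111 (259055)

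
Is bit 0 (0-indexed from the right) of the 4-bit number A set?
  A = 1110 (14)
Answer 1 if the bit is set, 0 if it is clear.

Bit 0 is the 1st from the right.
  1110
     ^
That bit is 0.

Answer: 0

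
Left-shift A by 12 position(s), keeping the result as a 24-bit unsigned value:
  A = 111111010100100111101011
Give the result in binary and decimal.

Shift left by 12: drop the top 12 bit(s), append 12 zero(s) on the right.
  111111010100100111101011  ->  discard [111111010100], keep [100111101011], append 000000000000
= 100111101011000000000000

Answer: 100111101011000000000000 (10399744)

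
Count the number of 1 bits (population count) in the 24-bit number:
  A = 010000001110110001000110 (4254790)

010000001110110001000110
1-bits at positions (from bit 0 = LSB): 1, 2, 6, 10, 11, 13, 14, 15, 22
Count = 9

Answer: 9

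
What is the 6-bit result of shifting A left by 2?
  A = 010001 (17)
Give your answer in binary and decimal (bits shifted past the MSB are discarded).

Shift left by 2: drop the top 2 bit(s), append 2 zero(s) on the right.
  010001  ->  discard [01], keep [0001], append 00
= 000100

Answer: 000100 (4)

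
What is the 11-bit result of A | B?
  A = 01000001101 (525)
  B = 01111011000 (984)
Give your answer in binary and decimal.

Apply | to each column (1 where either bit is 1):
  01000001101
| 01111011000
-------------
  01111011101

Answer: 01111011101 (989)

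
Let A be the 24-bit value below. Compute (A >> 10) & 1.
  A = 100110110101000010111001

Bit 10 is the 11th from the right.
  100110110101000010111001
               ^
That bit is 0.

Answer: 0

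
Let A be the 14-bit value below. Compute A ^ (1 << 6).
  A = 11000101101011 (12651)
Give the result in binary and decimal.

Mask = 1 << 6 = 00000001000000
Bit 6 of A is 1; XOR with the mask flips it to 0.
  11000101101011
^ 00000001000000
----------------
  11000100101011

Answer: 11000100101011 (12587)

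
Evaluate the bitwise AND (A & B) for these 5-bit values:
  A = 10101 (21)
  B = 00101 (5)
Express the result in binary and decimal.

Apply & to each column (1 only where both bits are 1):
  10101
& 00101
-------
  00101

Answer: 00101 (5)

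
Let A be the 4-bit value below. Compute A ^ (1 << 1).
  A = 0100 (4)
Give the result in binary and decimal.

Mask = 1 << 1 = 0010
Bit 1 of A is 0; XOR with the mask flips it to 1.
  0100
^ 0010
------
  0110

Answer: 0110 (6)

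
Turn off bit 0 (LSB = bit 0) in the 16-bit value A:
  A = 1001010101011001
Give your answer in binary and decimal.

Mask = ~(1 << 0) = 1111111111111110
Bit 0 of A is 1, so AND-ing with the mask clears it to 0.
  1001010101011001
& 1111111111111110
------------------
  1001010101011000

Answer: 1001010101011000 (38232)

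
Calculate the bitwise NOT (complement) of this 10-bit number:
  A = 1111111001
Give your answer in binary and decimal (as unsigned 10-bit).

Flip each bit (0->1, 1->0):
  1111111001
  0000000110

Answer: 0000000110 (6)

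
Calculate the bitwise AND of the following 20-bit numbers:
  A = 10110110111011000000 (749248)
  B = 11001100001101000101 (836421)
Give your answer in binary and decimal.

Apply & to each column (1 only where both bits are 1):
  10110110111011000000
& 11001100001101000101
----------------------
  10000100001001000000

Answer: 10000100001001000000 (541248)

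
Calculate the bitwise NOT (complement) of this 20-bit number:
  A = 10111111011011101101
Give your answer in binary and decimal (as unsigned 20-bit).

Flip each bit (0->1, 1->0):
  10111111011011101101
  01000000100100010010

Answer: 01000000100100010010 (264466)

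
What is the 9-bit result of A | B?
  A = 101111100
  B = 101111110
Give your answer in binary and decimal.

Apply | to each column (1 where either bit is 1):
  101111100
| 101111110
-----------
  101111110

Answer: 101111110 (382)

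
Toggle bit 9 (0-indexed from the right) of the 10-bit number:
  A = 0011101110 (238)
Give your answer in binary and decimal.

Mask = 1 << 9 = 1000000000
Bit 9 of A is 0; XOR with the mask flips it to 1.
  0011101110
^ 1000000000
------------
  1011101110

Answer: 1011101110 (750)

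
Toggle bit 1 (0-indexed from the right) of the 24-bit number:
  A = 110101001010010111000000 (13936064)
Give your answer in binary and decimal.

Mask = 1 << 1 = 000000000000000000000010
Bit 1 of A is 0; XOR with the mask flips it to 1.
  110101001010010111000000
^ 000000000000000000000010
--------------------------
  110101001010010111000010

Answer: 110101001010010111000010 (13936066)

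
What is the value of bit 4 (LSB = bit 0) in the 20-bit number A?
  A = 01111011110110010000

Bit 4 is the 5th from the right.
  01111011110110010000
                 ^
That bit is 1.

Answer: 1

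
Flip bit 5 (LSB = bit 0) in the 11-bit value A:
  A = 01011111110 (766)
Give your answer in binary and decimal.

Mask = 1 << 5 = 00000100000
Bit 5 of A is 1; XOR with the mask flips it to 0.
  01011111110
^ 00000100000
-------------
  01011011110

Answer: 01011011110 (734)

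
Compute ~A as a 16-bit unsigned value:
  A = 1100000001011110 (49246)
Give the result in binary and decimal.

Flip each bit (0->1, 1->0):
  1100000001011110
  0011111110100001

Answer: 0011111110100001 (16289)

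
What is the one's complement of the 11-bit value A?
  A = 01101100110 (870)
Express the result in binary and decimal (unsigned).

Flip each bit (0->1, 1->0):
  01101100110
  10010011001

Answer: 10010011001 (1177)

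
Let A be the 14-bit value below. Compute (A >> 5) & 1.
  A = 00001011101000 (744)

Bit 5 is the 6th from the right.
  00001011101000
          ^
That bit is 1.

Answer: 1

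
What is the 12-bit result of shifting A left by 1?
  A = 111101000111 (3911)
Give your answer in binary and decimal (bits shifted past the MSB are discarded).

Shift left by 1: drop the top 1 bit(s), append 1 zero(s) on the right.
  111101000111  ->  discard [1], keep [11101000111], append 0
= 111010001110

Answer: 111010001110 (3726)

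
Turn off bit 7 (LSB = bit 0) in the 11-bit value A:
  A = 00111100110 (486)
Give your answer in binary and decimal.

Mask = ~(1 << 7) = 11101111111
Bit 7 of A is 1, so AND-ing with the mask clears it to 0.
  00111100110
& 11101111111
-------------
  00101100110

Answer: 00101100110 (358)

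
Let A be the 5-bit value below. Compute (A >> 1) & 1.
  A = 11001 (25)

Bit 1 is the 2nd from the right.
  11001
     ^
That bit is 0.

Answer: 0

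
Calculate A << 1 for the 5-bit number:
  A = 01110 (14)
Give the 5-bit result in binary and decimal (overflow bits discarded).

Shift left by 1: drop the top 1 bit(s), append 1 zero(s) on the right.
  01110  ->  discard [0], keep [1110], append 0
= 11100

Answer: 11100 (28)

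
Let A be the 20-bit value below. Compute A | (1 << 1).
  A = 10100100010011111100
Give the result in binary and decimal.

Mask = 1 << 1 = 00000000000000000010
Bit 1 of A is 0, so OR-ing with the mask flips it to 1.
  10100100010011111100
| 00000000000000000010
----------------------
  10100100010011111110

Answer: 10100100010011111110 (673022)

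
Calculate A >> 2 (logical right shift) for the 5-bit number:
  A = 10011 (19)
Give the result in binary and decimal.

Logical shift right by 2: drop the bottom 2 bit(s), prepend 2 zero(s) on the left.
  10011  ->  keep [100], discard [11], prepend 00
= 00100

Answer: 00100 (4)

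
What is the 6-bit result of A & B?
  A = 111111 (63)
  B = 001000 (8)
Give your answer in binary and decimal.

Apply & to each column (1 only where both bits are 1):
  111111
& 001000
--------
  001000

Answer: 001000 (8)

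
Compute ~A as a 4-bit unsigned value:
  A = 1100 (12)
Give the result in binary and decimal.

Flip each bit (0->1, 1->0):
  1100
  0011

Answer: 0011 (3)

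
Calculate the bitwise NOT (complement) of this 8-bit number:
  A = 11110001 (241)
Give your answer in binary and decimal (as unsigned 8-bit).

Flip each bit (0->1, 1->0):
  11110001
  00001110

Answer: 00001110 (14)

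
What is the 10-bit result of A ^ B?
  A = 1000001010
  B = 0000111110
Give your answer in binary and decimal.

Apply ^ to each column (1 where bits differ):
  1000001010
^ 0000111110
------------
  1000110100

Answer: 1000110100 (564)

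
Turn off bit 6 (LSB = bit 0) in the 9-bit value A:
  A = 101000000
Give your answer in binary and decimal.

Mask = ~(1 << 6) = 110111111
Bit 6 of A is 1, so AND-ing with the mask clears it to 0.
  101000000
& 110111111
-----------
  100000000

Answer: 100000000 (256)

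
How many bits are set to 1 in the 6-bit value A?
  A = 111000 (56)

111000
1-bits at positions (from bit 0 = LSB): 3, 4, 5
Count = 3

Answer: 3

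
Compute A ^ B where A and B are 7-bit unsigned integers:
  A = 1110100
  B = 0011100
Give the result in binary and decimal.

Apply ^ to each column (1 where bits differ):
  1110100
^ 0011100
---------
  1101000

Answer: 1101000 (104)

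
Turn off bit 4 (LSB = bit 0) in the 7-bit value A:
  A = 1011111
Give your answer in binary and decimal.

Mask = ~(1 << 4) = 1101111
Bit 4 of A is 1, so AND-ing with the mask clears it to 0.
  1011111
& 1101111
---------
  1001111

Answer: 1001111 (79)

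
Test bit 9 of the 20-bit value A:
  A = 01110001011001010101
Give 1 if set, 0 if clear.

Bit 9 is the 10th from the right.
  01110001011001010101
            ^
That bit is 1.

Answer: 1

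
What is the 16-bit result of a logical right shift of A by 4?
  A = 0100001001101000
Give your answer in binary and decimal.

Logical shift right by 4: drop the bottom 4 bit(s), prepend 4 zero(s) on the left.
  0100001001101000  ->  keep [010000100110], discard [1000], prepend 0000
= 0000010000100110

Answer: 0000010000100110 (1062)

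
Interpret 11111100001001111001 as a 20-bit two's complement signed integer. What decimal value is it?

MSB is 1, so the value is negative. Find the magnitude:
1. Invert bits:  00000011110110000110
2. Add 1:        00000011110110000111  = 15751
3. Apply sign:   -15751

Answer: -15751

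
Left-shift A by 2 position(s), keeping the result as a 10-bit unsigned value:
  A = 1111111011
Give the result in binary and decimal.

Shift left by 2: drop the top 2 bit(s), append 2 zero(s) on the right.
  1111111011  ->  discard [11], keep [11111011], append 00
= 1111101100

Answer: 1111101100 (1004)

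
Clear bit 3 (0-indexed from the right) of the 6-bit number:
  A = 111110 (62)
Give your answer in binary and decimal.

Mask = ~(1 << 3) = 110111
Bit 3 of A is 1, so AND-ing with the mask clears it to 0.
  111110
& 110111
--------
  110110

Answer: 110110 (54)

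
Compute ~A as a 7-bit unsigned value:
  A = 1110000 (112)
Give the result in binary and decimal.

Flip each bit (0->1, 1->0):
  1110000
  0001111

Answer: 0001111 (15)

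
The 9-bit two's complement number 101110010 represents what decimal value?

MSB is 1, so the value is negative. Find the magnitude:
1. Invert bits:  010001101
2. Add 1:        010001110  = 142
3. Apply sign:   -142

Answer: -142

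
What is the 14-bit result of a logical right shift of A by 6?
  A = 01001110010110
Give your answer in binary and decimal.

Logical shift right by 6: drop the bottom 6 bit(s), prepend 6 zero(s) on the left.
  01001110010110  ->  keep [01001110], discard [010110], prepend 000000
= 00000001001110

Answer: 00000001001110 (78)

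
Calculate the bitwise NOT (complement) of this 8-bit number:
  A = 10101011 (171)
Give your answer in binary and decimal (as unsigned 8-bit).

Flip each bit (0->1, 1->0):
  10101011
  01010100

Answer: 01010100 (84)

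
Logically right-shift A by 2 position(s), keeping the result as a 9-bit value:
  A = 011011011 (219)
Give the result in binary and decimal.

Logical shift right by 2: drop the bottom 2 bit(s), prepend 2 zero(s) on the left.
  011011011  ->  keep [0110110], discard [11], prepend 00
= 000110110

Answer: 000110110 (54)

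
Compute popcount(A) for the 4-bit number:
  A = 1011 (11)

1011
1-bits at positions (from bit 0 = LSB): 0, 1, 3
Count = 3

Answer: 3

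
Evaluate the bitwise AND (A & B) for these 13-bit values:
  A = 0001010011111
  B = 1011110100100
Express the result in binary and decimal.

Apply & to each column (1 only where both bits are 1):
  0001010011111
& 1011110100100
---------------
  0001010000100

Answer: 0001010000100 (644)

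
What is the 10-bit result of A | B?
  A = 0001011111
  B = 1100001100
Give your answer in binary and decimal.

Apply | to each column (1 where either bit is 1):
  0001011111
| 1100001100
------------
  1101011111

Answer: 1101011111 (863)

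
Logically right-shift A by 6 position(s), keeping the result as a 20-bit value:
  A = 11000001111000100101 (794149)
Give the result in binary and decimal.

Logical shift right by 6: drop the bottom 6 bit(s), prepend 6 zero(s) on the left.
  11000001111000100101  ->  keep [11000001111000], discard [100101], prepend 000000
= 00000011000001111000

Answer: 00000011000001111000 (12408)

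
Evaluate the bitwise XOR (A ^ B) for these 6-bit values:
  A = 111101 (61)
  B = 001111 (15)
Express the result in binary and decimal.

Apply ^ to each column (1 where bits differ):
  111101
^ 001111
--------
  110010

Answer: 110010 (50)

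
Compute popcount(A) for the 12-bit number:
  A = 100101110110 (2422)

100101110110
1-bits at positions (from bit 0 = LSB): 1, 2, 4, 5, 6, 8, 11
Count = 7

Answer: 7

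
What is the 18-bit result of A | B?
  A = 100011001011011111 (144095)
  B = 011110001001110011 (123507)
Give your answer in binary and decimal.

Apply | to each column (1 where either bit is 1):
  100011001011011111
| 011110001001110011
--------------------
  111111001011111111

Answer: 111111001011111111 (258815)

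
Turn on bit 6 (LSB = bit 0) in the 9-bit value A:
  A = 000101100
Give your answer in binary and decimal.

Mask = 1 << 6 = 001000000
Bit 6 of A is 0, so OR-ing with the mask flips it to 1.
  000101100
| 001000000
-----------
  001101100

Answer: 001101100 (108)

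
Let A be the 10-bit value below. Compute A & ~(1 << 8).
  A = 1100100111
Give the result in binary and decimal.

Mask = ~(1 << 8) = 1011111111
Bit 8 of A is 1, so AND-ing with the mask clears it to 0.
  1100100111
& 1011111111
------------
  1000100111

Answer: 1000100111 (551)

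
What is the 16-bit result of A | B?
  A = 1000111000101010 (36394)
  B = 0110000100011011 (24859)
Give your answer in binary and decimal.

Apply | to each column (1 where either bit is 1):
  1000111000101010
| 0110000100011011
------------------
  1110111100111011

Answer: 1110111100111011 (61243)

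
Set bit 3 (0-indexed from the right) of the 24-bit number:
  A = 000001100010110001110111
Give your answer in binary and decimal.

Mask = 1 << 3 = 000000000000000000001000
Bit 3 of A is 0, so OR-ing with the mask flips it to 1.
  000001100010110001110111
| 000000000000000000001000
--------------------------
  000001100010110001111111

Answer: 000001100010110001111111 (404607)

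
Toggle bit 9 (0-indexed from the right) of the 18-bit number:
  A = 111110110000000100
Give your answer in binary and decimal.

Mask = 1 << 9 = 000000001000000000
Bit 9 of A is 0; XOR with the mask flips it to 1.
  111110110000000100
^ 000000001000000000
--------------------
  111110111000000100

Answer: 111110111000000100 (257540)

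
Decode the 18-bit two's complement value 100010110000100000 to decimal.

MSB is 1, so the value is negative. Find the magnitude:
1. Invert bits:  011101001111011111
2. Add 1:        011101001111100000  = 119776
3. Apply sign:   -119776

Answer: -119776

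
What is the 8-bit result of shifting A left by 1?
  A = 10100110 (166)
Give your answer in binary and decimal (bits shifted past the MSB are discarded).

Shift left by 1: drop the top 1 bit(s), append 1 zero(s) on the right.
  10100110  ->  discard [1], keep [0100110], append 0
= 01001100

Answer: 01001100 (76)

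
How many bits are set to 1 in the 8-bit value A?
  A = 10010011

10010011
1-bits at positions (from bit 0 = LSB): 0, 1, 4, 7
Count = 4

Answer: 4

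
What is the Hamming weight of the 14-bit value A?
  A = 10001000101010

10001000101010
1-bits at positions (from bit 0 = LSB): 1, 3, 5, 9, 13
Count = 5

Answer: 5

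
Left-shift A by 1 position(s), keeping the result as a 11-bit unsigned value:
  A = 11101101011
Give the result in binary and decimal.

Shift left by 1: drop the top 1 bit(s), append 1 zero(s) on the right.
  11101101011  ->  discard [1], keep [1101101011], append 0
= 11011010110

Answer: 11011010110 (1750)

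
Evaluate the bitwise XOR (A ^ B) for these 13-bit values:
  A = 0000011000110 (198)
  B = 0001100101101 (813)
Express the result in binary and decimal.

Apply ^ to each column (1 where bits differ):
  0000011000110
^ 0001100101101
---------------
  0001111101011

Answer: 0001111101011 (1003)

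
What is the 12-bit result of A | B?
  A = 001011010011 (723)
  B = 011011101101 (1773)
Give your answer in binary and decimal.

Apply | to each column (1 where either bit is 1):
  001011010011
| 011011101101
--------------
  011011111111

Answer: 011011111111 (1791)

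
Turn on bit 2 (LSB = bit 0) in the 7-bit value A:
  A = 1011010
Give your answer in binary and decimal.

Mask = 1 << 2 = 0000100
Bit 2 of A is 0, so OR-ing with the mask flips it to 1.
  1011010
| 0000100
---------
  1011110

Answer: 1011110 (94)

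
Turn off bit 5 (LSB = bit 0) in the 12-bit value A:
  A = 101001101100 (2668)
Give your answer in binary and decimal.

Mask = ~(1 << 5) = 111111011111
Bit 5 of A is 1, so AND-ing with the mask clears it to 0.
  101001101100
& 111111011111
--------------
  101001001100

Answer: 101001001100 (2636)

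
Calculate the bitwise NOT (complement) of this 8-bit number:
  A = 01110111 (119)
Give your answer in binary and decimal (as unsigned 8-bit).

Flip each bit (0->1, 1->0):
  01110111
  10001000

Answer: 10001000 (136)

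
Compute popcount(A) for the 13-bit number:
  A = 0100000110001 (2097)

0100000110001
1-bits at positions (from bit 0 = LSB): 0, 4, 5, 11
Count = 4

Answer: 4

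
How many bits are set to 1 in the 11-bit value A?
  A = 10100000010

10100000010
1-bits at positions (from bit 0 = LSB): 1, 8, 10
Count = 3

Answer: 3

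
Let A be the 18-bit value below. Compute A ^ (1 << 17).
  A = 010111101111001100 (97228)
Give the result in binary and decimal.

Mask = 1 << 17 = 100000000000000000
Bit 17 of A is 0; XOR with the mask flips it to 1.
  010111101111001100
^ 100000000000000000
--------------------
  110111101111001100

Answer: 110111101111001100 (228300)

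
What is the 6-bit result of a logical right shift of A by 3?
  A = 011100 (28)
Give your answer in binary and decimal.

Logical shift right by 3: drop the bottom 3 bit(s), prepend 3 zero(s) on the left.
  011100  ->  keep [011], discard [100], prepend 000
= 000011

Answer: 000011 (3)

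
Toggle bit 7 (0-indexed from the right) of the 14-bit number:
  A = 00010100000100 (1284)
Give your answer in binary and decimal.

Mask = 1 << 7 = 00000010000000
Bit 7 of A is 0; XOR with the mask flips it to 1.
  00010100000100
^ 00000010000000
----------------
  00010110000100

Answer: 00010110000100 (1412)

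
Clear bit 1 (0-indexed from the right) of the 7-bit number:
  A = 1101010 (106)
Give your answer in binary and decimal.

Mask = ~(1 << 1) = 1111101
Bit 1 of A is 1, so AND-ing with the mask clears it to 0.
  1101010
& 1111101
---------
  1101000

Answer: 1101000 (104)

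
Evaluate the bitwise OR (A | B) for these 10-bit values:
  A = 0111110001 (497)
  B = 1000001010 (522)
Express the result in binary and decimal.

Apply | to each column (1 where either bit is 1):
  0111110001
| 1000001010
------------
  1111111011

Answer: 1111111011 (1019)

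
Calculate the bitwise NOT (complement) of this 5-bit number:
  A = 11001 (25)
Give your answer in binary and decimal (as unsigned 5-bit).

Flip each bit (0->1, 1->0):
  11001
  00110

Answer: 00110 (6)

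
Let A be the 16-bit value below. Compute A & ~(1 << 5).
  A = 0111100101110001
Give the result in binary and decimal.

Mask = ~(1 << 5) = 1111111111011111
Bit 5 of A is 1, so AND-ing with the mask clears it to 0.
  0111100101110001
& 1111111111011111
------------------
  0111100101010001

Answer: 0111100101010001 (31057)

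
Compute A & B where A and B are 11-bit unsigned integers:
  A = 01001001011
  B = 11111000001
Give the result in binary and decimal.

Apply & to each column (1 only where both bits are 1):
  01001001011
& 11111000001
-------------
  01001000001

Answer: 01001000001 (577)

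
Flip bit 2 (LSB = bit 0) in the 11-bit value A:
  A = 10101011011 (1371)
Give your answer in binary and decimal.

Mask = 1 << 2 = 00000000100
Bit 2 of A is 0; XOR with the mask flips it to 1.
  10101011011
^ 00000000100
-------------
  10101011111

Answer: 10101011111 (1375)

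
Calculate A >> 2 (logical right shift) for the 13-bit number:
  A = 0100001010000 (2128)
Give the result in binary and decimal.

Logical shift right by 2: drop the bottom 2 bit(s), prepend 2 zero(s) on the left.
  0100001010000  ->  keep [01000010100], discard [00], prepend 00
= 0001000010100

Answer: 0001000010100 (532)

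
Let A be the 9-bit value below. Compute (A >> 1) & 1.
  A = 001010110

Bit 1 is the 2nd from the right.
  001010110
         ^
That bit is 1.

Answer: 1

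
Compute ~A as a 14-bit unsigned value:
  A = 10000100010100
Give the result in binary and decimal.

Flip each bit (0->1, 1->0):
  10000100010100
  01111011101011

Answer: 01111011101011 (7915)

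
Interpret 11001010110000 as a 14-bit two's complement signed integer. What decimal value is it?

MSB is 1, so the value is negative. Find the magnitude:
1. Invert bits:  00110101001111
2. Add 1:        00110101010000  = 3408
3. Apply sign:   -3408

Answer: -3408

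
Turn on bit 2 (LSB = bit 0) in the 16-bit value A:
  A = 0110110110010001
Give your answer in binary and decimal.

Mask = 1 << 2 = 0000000000000100
Bit 2 of A is 0, so OR-ing with the mask flips it to 1.
  0110110110010001
| 0000000000000100
------------------
  0110110110010101

Answer: 0110110110010101 (28053)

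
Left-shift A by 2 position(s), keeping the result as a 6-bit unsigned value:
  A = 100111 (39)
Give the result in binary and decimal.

Shift left by 2: drop the top 2 bit(s), append 2 zero(s) on the right.
  100111  ->  discard [10], keep [0111], append 00
= 011100

Answer: 011100 (28)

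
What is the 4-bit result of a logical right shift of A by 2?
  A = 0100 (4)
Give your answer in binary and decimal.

Logical shift right by 2: drop the bottom 2 bit(s), prepend 2 zero(s) on the left.
  0100  ->  keep [01], discard [00], prepend 00
= 0001

Answer: 0001 (1)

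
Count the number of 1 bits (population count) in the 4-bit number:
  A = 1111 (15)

1111
1-bits at positions (from bit 0 = LSB): 0, 1, 2, 3
Count = 4

Answer: 4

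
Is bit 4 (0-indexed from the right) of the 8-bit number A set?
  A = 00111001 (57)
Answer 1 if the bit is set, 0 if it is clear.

Bit 4 is the 5th from the right.
  00111001
     ^
That bit is 1.

Answer: 1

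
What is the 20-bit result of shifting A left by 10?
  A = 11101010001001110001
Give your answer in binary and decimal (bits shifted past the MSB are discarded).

Shift left by 10: drop the top 10 bit(s), append 10 zero(s) on the right.
  11101010001001110001  ->  discard [1110101000], keep [1001110001], append 0000000000
= 10011100010000000000

Answer: 10011100010000000000 (640000)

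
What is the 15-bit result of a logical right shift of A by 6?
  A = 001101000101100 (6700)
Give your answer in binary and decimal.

Logical shift right by 6: drop the bottom 6 bit(s), prepend 6 zero(s) on the left.
  001101000101100  ->  keep [001101000], discard [101100], prepend 000000
= 000000001101000

Answer: 000000001101000 (104)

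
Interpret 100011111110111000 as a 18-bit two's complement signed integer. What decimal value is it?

MSB is 1, so the value is negative. Find the magnitude:
1. Invert bits:  011100000001000111
2. Add 1:        011100000001001000  = 114760
3. Apply sign:   -114760

Answer: -114760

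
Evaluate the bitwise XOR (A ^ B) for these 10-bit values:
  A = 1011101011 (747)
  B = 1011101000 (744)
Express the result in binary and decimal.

Apply ^ to each column (1 where bits differ):
  1011101011
^ 1011101000
------------
  0000000011

Answer: 0000000011 (3)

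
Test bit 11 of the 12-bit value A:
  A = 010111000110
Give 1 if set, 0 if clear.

Bit 11 is the 12th from the right.
  010111000110
  ^
That bit is 0.

Answer: 0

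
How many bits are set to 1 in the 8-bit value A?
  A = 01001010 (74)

01001010
1-bits at positions (from bit 0 = LSB): 1, 3, 6
Count = 3

Answer: 3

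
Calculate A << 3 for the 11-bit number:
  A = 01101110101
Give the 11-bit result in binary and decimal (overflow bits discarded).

Shift left by 3: drop the top 3 bit(s), append 3 zero(s) on the right.
  01101110101  ->  discard [011], keep [01110101], append 000
= 01110101000

Answer: 01110101000 (936)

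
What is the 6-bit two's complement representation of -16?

1. Binary of +16:  010000
2. Invert bits:     101111
3. Add 1:           110000

Answer: 110000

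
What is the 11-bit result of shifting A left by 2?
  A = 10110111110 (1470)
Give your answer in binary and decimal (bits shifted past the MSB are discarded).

Shift left by 2: drop the top 2 bit(s), append 2 zero(s) on the right.
  10110111110  ->  discard [10], keep [110111110], append 00
= 11011111000

Answer: 11011111000 (1784)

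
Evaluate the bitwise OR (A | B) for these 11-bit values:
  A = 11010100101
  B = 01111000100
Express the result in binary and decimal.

Apply | to each column (1 where either bit is 1):
  11010100101
| 01111000100
-------------
  11111100101

Answer: 11111100101 (2021)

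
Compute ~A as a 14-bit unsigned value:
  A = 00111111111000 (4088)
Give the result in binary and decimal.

Flip each bit (0->1, 1->0):
  00111111111000
  11000000000111

Answer: 11000000000111 (12295)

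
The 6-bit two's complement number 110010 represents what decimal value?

MSB is 1, so the value is negative. Find the magnitude:
1. Invert bits:  001101
2. Add 1:        001110  = 14
3. Apply sign:   -14

Answer: -14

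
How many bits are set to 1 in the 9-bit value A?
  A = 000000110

000000110
1-bits at positions (from bit 0 = LSB): 1, 2
Count = 2

Answer: 2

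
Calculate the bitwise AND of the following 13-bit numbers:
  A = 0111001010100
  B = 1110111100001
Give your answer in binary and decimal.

Apply & to each column (1 only where both bits are 1):
  0111001010100
& 1110111100001
---------------
  0110001000000

Answer: 0110001000000 (3136)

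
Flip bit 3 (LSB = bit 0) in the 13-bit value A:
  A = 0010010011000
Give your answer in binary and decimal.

Mask = 1 << 3 = 0000000001000
Bit 3 of A is 1; XOR with the mask flips it to 0.
  0010010011000
^ 0000000001000
---------------
  0010010010000

Answer: 0010010010000 (1168)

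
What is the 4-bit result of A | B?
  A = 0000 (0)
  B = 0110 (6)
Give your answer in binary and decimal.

Apply | to each column (1 where either bit is 1):
  0000
| 0110
------
  0110

Answer: 0110 (6)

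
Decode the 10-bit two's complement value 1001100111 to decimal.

MSB is 1, so the value is negative. Find the magnitude:
1. Invert bits:  0110011000
2. Add 1:        0110011001  = 409
3. Apply sign:   -409

Answer: -409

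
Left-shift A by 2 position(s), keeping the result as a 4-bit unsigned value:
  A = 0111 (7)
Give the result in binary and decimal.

Shift left by 2: drop the top 2 bit(s), append 2 zero(s) on the right.
  0111  ->  discard [01], keep [11], append 00
= 1100

Answer: 1100 (12)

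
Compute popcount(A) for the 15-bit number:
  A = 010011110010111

010011110010111
1-bits at positions (from bit 0 = LSB): 0, 1, 2, 4, 7, 8, 9, 10, 13
Count = 9

Answer: 9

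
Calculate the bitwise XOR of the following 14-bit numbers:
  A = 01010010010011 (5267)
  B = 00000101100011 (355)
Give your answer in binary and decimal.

Apply ^ to each column (1 where bits differ):
  01010010010011
^ 00000101100011
----------------
  01010111110000

Answer: 01010111110000 (5616)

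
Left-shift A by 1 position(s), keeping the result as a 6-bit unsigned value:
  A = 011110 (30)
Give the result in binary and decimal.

Shift left by 1: drop the top 1 bit(s), append 1 zero(s) on the right.
  011110  ->  discard [0], keep [11110], append 0
= 111100

Answer: 111100 (60)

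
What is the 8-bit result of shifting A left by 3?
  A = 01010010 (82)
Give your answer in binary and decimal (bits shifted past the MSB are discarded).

Shift left by 3: drop the top 3 bit(s), append 3 zero(s) on the right.
  01010010  ->  discard [010], keep [10010], append 000
= 10010000

Answer: 10010000 (144)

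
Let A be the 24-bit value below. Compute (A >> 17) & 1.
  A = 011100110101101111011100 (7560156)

Bit 17 is the 18th from the right.
  011100110101101111011100
        ^
That bit is 1.

Answer: 1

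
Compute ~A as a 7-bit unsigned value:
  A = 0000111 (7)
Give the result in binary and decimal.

Flip each bit (0->1, 1->0):
  0000111
  1111000

Answer: 1111000 (120)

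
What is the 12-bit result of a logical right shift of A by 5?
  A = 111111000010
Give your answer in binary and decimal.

Logical shift right by 5: drop the bottom 5 bit(s), prepend 5 zero(s) on the left.
  111111000010  ->  keep [1111110], discard [00010], prepend 00000
= 000001111110

Answer: 000001111110 (126)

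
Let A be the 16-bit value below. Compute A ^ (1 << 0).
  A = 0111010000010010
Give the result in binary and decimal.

Mask = 1 << 0 = 0000000000000001
Bit 0 of A is 0; XOR with the mask flips it to 1.
  0111010000010010
^ 0000000000000001
------------------
  0111010000010011

Answer: 0111010000010011 (29715)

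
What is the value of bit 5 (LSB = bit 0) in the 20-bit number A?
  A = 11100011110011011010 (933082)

Bit 5 is the 6th from the right.
  11100011110011011010
                ^
That bit is 0.

Answer: 0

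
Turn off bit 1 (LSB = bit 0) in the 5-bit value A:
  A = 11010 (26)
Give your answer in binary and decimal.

Mask = ~(1 << 1) = 11101
Bit 1 of A is 1, so AND-ing with the mask clears it to 0.
  11010
& 11101
-------
  11000

Answer: 11000 (24)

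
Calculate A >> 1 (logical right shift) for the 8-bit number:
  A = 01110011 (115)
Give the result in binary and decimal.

Logical shift right by 1: drop the bottom 1 bit(s), prepend 1 zero(s) on the left.
  01110011  ->  keep [0111001], discard [1], prepend 0
= 00111001

Answer: 00111001 (57)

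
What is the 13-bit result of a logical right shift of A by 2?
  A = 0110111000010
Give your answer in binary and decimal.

Logical shift right by 2: drop the bottom 2 bit(s), prepend 2 zero(s) on the left.
  0110111000010  ->  keep [01101110000], discard [10], prepend 00
= 0001101110000

Answer: 0001101110000 (880)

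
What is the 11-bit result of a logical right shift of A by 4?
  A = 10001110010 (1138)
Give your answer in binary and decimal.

Logical shift right by 4: drop the bottom 4 bit(s), prepend 4 zero(s) on the left.
  10001110010  ->  keep [1000111], discard [0010], prepend 0000
= 00001000111

Answer: 00001000111 (71)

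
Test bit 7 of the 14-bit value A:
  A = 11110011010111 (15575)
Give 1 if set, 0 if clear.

Bit 7 is the 8th from the right.
  11110011010111
        ^
That bit is 1.

Answer: 1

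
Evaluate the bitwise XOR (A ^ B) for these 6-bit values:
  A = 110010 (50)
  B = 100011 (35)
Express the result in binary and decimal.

Apply ^ to each column (1 where bits differ):
  110010
^ 100011
--------
  010001

Answer: 010001 (17)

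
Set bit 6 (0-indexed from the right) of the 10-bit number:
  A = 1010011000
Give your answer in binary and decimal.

Mask = 1 << 6 = 0001000000
Bit 6 of A is 0, so OR-ing with the mask flips it to 1.
  1010011000
| 0001000000
------------
  1011011000

Answer: 1011011000 (728)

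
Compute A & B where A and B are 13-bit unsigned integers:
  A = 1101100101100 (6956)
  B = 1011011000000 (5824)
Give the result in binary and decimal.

Apply & to each column (1 only where both bits are 1):
  1101100101100
& 1011011000000
---------------
  1001000000000

Answer: 1001000000000 (4608)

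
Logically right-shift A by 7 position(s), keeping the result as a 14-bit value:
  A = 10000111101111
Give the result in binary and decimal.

Logical shift right by 7: drop the bottom 7 bit(s), prepend 7 zero(s) on the left.
  10000111101111  ->  keep [1000011], discard [1101111], prepend 0000000
= 00000001000011

Answer: 00000001000011 (67)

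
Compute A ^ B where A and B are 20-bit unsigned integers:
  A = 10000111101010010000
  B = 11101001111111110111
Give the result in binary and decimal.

Apply ^ to each column (1 where bits differ):
  10000111101010010000
^ 11101001111111110111
----------------------
  01101110010101100111

Answer: 01101110010101100111 (451943)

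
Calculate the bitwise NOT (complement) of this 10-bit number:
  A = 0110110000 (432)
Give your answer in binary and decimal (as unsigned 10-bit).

Flip each bit (0->1, 1->0):
  0110110000
  1001001111

Answer: 1001001111 (591)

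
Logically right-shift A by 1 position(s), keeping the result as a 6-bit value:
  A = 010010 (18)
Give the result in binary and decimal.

Logical shift right by 1: drop the bottom 1 bit(s), prepend 1 zero(s) on the left.
  010010  ->  keep [01001], discard [0], prepend 0
= 001001

Answer: 001001 (9)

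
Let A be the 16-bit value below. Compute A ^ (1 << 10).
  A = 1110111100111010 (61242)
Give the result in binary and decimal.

Mask = 1 << 10 = 0000010000000000
Bit 10 of A is 1; XOR with the mask flips it to 0.
  1110111100111010
^ 0000010000000000
------------------
  1110101100111010

Answer: 1110101100111010 (60218)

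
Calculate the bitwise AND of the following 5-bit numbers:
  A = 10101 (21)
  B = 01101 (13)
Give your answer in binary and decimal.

Apply & to each column (1 only where both bits are 1):
  10101
& 01101
-------
  00101

Answer: 00101 (5)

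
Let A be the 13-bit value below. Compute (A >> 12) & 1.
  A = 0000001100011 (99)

Bit 12 is the 13th from the right.
  0000001100011
  ^
That bit is 0.

Answer: 0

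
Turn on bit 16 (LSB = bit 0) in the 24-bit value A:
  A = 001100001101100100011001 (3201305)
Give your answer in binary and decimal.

Mask = 1 << 16 = 000000010000000000000000
Bit 16 of A is 0, so OR-ing with the mask flips it to 1.
  001100001101100100011001
| 000000010000000000000000
--------------------------
  001100011101100100011001

Answer: 001100011101100100011001 (3266841)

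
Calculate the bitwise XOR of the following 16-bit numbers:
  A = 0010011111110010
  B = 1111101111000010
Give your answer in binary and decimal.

Apply ^ to each column (1 where bits differ):
  0010011111110010
^ 1111101111000010
------------------
  1101110000110000

Answer: 1101110000110000 (56368)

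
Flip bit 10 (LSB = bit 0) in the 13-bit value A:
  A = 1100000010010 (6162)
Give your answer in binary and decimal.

Mask = 1 << 10 = 0010000000000
Bit 10 of A is 0; XOR with the mask flips it to 1.
  1100000010010
^ 0010000000000
---------------
  1110000010010

Answer: 1110000010010 (7186)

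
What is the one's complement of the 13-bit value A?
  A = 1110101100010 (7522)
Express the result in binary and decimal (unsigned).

Flip each bit (0->1, 1->0):
  1110101100010
  0001010011101

Answer: 0001010011101 (669)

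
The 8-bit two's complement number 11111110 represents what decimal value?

MSB is 1, so the value is negative. Find the magnitude:
1. Invert bits:  00000001
2. Add 1:        00000010  = 2
3. Apply sign:   -2

Answer: -2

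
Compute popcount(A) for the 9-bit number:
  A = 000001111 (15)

000001111
1-bits at positions (from bit 0 = LSB): 0, 1, 2, 3
Count = 4

Answer: 4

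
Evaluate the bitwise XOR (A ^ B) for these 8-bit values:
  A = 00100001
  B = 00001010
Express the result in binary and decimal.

Apply ^ to each column (1 where bits differ):
  00100001
^ 00001010
----------
  00101011

Answer: 00101011 (43)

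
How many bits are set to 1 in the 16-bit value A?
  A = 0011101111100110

0011101111100110
1-bits at positions (from bit 0 = LSB): 1, 2, 5, 6, 7, 8, 9, 11, 12, 13
Count = 10

Answer: 10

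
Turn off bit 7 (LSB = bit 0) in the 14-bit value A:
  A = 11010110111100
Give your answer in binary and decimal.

Mask = ~(1 << 7) = 11111101111111
Bit 7 of A is 1, so AND-ing with the mask clears it to 0.
  11010110111100
& 11111101111111
----------------
  11010100111100

Answer: 11010100111100 (13628)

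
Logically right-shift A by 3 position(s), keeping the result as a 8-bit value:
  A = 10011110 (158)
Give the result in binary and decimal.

Logical shift right by 3: drop the bottom 3 bit(s), prepend 3 zero(s) on the left.
  10011110  ->  keep [10011], discard [110], prepend 000
= 00010011

Answer: 00010011 (19)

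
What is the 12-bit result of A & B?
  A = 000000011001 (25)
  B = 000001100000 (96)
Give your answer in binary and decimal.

Apply & to each column (1 only where both bits are 1):
  000000011001
& 000001100000
--------------
  000000000000

Answer: 000000000000 (0)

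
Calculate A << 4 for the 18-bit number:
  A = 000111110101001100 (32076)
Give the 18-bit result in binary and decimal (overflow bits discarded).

Shift left by 4: drop the top 4 bit(s), append 4 zero(s) on the right.
  000111110101001100  ->  discard [0001], keep [11110101001100], append 0000
= 111101010011000000

Answer: 111101010011000000 (251072)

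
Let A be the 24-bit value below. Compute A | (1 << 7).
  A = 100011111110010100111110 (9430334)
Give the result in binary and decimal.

Mask = 1 << 7 = 000000000000000010000000
Bit 7 of A is 0, so OR-ing with the mask flips it to 1.
  100011111110010100111110
| 000000000000000010000000
--------------------------
  100011111110010110111110

Answer: 100011111110010110111110 (9430462)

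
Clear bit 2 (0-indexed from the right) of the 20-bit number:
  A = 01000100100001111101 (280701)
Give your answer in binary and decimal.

Mask = ~(1 << 2) = 11111111111111111011
Bit 2 of A is 1, so AND-ing with the mask clears it to 0.
  01000100100001111101
& 11111111111111111011
----------------------
  01000100100001111001

Answer: 01000100100001111001 (280697)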